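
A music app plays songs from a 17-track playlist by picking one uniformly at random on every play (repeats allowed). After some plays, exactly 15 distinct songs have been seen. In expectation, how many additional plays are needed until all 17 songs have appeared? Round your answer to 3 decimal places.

From k distinct to k+1 distinct takes on average 17/(17-k) plays.
Sum over k = 15,...,16: E = 17/2 + 17/1 = 25.5000.

25.500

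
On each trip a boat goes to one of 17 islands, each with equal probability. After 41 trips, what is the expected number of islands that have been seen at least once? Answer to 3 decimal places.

For each island, P(seen in 41 trips) = 1 - (16/17)^41 = 0.9167.
By linearity of expectation, E[distinct seen] = 17·(1 - (16/17)^41) = 15.5843.

15.584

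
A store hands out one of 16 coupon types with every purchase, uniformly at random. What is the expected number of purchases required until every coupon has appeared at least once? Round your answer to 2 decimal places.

54.09

After k distinct coupons have appeared, the next purchase gives a new one with probability (16-k)/16, so the expected wait for the (k+1)-th is 16/(16-k).
E[T] = 16/16 + 16/15 + 16/14 + ... + 16/2 + 16/1 = 16·H_{16}.
H_{16} = 3.381, so E[T] = 54.092.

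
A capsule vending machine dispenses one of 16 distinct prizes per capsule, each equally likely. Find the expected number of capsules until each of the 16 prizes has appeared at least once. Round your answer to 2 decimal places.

54.09

Split into phases: going from k distinct to k+1 distinct takes on average 16/(16-k) capsules.
E[T] = 16/16 + 16/15 + 16/14 + ... + 16/2 + 16/1 = 16·H_{16}.
H_{16} = 3.381, so E[T] = 54.092.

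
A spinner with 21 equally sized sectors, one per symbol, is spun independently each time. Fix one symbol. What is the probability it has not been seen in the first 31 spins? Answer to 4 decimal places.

On each spin the fixed symbol fails to appear with probability 20/21.
P(still missing after 31) = (20/21)^31 = 0.22036.

0.2204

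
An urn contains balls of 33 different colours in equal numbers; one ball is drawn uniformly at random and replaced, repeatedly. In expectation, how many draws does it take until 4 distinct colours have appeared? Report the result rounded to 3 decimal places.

4.196

With k distinct colours already seen, the next new one arrives after an expected 33/(33-k) draws.
Sum over k = 0,...,3: E = 33/33 + 33/32 + 33/31 + 33/30 = 4.1958.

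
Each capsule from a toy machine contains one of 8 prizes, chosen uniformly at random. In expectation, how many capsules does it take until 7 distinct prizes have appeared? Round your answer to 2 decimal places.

13.74

Going from k to k+1 distinct takes a geometric number of capsules with mean 8/(8-k).
Sum over k = 0,...,6: E = 8/8 + 8/7 + 8/6 + ... + 8/3 + 8/2 = 13.743.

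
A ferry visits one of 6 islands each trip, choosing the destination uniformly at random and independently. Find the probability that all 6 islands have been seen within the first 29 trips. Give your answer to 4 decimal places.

0.9698

Let A_i be the event that island i is missing after 29 trips. By inclusion–exclusion on the A_i,
P(all seen) = Σ_{j=0}^{6} (-1)^j C(6,j)((6-j)/6)^29
= 1.00000 - 0.03033 + 0.00012 - 0.00000 + 0.00000 - 0.00000 + 0.00000
= 0.96979.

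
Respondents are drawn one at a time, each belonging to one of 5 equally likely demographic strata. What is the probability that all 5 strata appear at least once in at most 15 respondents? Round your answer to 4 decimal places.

Let A_i be the event that stratum i is missing after 15 respondents. By inclusion–exclusion on the A_i,
P(all seen) = Σ_{j=0}^{5} (-1)^j C(5,j)((5-j)/5)^15
= 1.00000 - 0.17592 + 0.00470 - 0.00001 + 0.00000 - 0.00000
= 0.82877.

0.8288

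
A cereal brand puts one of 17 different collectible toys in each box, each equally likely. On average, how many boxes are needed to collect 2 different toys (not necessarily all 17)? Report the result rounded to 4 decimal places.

Going from k to k+1 distinct takes a geometric number of boxes with mean 17/(17-k).
Sum over k = 0,...,1: E = 17/17 + 17/16 = 2.06250.

2.0625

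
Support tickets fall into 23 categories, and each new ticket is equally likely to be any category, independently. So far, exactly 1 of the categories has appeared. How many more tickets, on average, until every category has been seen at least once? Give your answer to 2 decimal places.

The wait to go from k to k+1 distinct categories is geometric with mean 23/(23-k).
Sum over k = 1,...,22: E = 23/22 + 23/21 + 23/20 + ... + 23/2 + 23/1 = 84.889.

84.89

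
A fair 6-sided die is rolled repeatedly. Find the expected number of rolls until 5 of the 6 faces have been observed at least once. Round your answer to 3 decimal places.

8.700

Going from k to k+1 distinct takes a geometric number of rolls with mean 6/(6-k).
Sum over k = 0,...,4: E = 6/6 + 6/5 + 6/4 + 6/3 + 6/2 = 8.7000.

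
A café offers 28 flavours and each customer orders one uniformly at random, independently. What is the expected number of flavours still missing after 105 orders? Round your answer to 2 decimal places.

0.61

For each flavour, P(unseen after 105) = (27/28)^105 = 0.022.
By linearity of expectation, E[unseen] = 28·(27/28)^105 = 0.615.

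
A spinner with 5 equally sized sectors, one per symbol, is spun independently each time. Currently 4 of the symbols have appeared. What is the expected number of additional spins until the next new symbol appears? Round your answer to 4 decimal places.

The number of spins until the next new symbol is geometric with success probability 1/5, so its mean is 5/1.
E = 5/1 = 5.00000.

5.0000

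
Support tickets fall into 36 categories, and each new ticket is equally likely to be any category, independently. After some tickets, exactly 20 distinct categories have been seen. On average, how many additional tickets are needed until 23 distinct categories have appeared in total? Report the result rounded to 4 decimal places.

From k distinct to k+1 distinct takes on average 36/(36-k) tickets.
Sum over k = 20,...,22: E = 36/16 + 36/15 + 36/14 = 7.22143.

7.2214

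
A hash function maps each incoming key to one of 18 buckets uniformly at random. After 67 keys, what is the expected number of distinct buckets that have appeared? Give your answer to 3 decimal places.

17.609

For each bucket, P(seen in 67 keys) = 1 - (17/18)^67 = 0.9783.
By linearity of expectation, E[distinct seen] = 18·(1 - (17/18)^67) = 17.6091.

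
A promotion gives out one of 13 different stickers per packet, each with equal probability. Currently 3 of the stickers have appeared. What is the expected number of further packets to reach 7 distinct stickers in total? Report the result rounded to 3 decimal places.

With k distinct stickers already seen, the next new one takes an expected 13/(13-k) packets.
Sum over k = 3,...,6: E = 13/10 + 13/9 + 13/8 + 13/7 = 6.2266.

6.227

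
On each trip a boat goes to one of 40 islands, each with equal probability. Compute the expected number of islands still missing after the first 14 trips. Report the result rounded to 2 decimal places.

28.06

For each island, P(unseen after 14) = (39/40)^14 = 0.702.
By linearity of expectation, E[unseen] = 40·(39/40)^14 = 28.062.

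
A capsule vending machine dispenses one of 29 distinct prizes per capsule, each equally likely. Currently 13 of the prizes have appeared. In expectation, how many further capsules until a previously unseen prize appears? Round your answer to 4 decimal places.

Each capsule yields a new prize with probability (29-13)/29 = 16/29, so the wait is geometric with mean 29/16.
E = 29/16 = 1.81250.

1.8125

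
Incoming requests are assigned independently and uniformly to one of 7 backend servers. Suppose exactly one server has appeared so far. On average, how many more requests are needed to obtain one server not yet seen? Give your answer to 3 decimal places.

The number of requests until the next new server is geometric with success probability 6/7, so its mean is 7/6.
E = 7/6 = 1.1667.

1.167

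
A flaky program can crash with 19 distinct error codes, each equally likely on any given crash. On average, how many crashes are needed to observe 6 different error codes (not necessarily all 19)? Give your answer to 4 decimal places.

With k distinct error codes already seen, the next new one arrives after an expected 19/(19-k) crashes.
Sum over k = 0,...,5: E = 19/19 + 19/18 + 19/17 + 19/16 + 19/15 + 19/14 = 6.98451.

6.9845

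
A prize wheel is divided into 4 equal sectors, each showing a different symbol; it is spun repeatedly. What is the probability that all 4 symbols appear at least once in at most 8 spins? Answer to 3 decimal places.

By inclusion–exclusion over which symbols are missing,
P(all seen) = Σ_{j=0}^{4} (-1)^j C(4,j)((4-j)/4)^8
= 1.0000 - 0.4005 + 0.0234 - 0.0001 + 0.0000
= 0.6229.

0.623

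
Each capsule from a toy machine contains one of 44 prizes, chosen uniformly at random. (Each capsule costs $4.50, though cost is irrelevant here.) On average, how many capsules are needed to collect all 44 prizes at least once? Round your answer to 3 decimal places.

After k distinct prizes have appeared, the next capsule gives a new one with probability (44-k)/44, so the expected wait for the (k+1)-th is 44/(44-k).
E[T] = 44/44 + 44/43 + 44/42 + ... + 44/2 + 44/1 = 44·H_{44}.
H_{44} = 4.3727, so E[T] = 192.3999.

192.400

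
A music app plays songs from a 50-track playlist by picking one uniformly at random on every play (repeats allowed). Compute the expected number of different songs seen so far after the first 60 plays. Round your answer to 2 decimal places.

For each song, P(seen in 60 plays) = 1 - (49/50)^60 = 0.702.
By linearity of expectation, E[distinct seen] = 50·(1 - (49/50)^60) = 35.122.

35.12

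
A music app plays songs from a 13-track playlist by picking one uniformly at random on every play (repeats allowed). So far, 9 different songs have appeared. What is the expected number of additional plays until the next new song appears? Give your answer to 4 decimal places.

3.2500

The number of plays until the next new song is geometric with success probability 4/13, so its mean is 13/4.
E = 13/4 = 3.25000.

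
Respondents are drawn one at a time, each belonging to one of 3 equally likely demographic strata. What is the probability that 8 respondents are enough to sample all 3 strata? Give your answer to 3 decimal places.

0.883

Let A_i be the event that stratum i is missing after 8 respondents. By inclusion–exclusion on the A_i,
P(all seen) = Σ_{j=0}^{3} (-1)^j C(3,j)((3-j)/3)^8
= 1.0000 - 0.1171 + 0.0005 - 0.0000
= 0.8834.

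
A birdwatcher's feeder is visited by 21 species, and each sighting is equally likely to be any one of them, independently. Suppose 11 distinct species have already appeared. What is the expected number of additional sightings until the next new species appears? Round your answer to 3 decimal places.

2.100

The number of sightings until the next new species is geometric with success probability 10/21, so its mean is 21/10.
E = 21/10 = 2.1000.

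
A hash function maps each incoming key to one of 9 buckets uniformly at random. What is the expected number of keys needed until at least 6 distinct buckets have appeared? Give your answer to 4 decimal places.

Going from k to k+1 distinct takes a geometric number of keys with mean 9/(9-k).
Sum over k = 0,...,5: E = 9/9 + 9/8 + 9/7 + 9/6 + 9/5 + 9/4 = 8.96071.

8.9607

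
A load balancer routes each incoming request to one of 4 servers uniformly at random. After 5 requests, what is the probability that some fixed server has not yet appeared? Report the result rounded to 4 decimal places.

Each request misses the fixed server with probability (4-1)/4 = 3/4, independently.
P(still missing after 5) = (3/4)^5 = 0.23730.

0.2373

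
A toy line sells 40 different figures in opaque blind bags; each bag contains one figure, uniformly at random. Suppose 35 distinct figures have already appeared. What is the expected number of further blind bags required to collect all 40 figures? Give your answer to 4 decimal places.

From k distinct to k+1 distinct takes on average 40/(40-k) blind bags.
Sum over k = 35,...,39: E = 40/5 + 40/4 + 40/3 + 40/2 + 40/1 = 91.33333.

91.3333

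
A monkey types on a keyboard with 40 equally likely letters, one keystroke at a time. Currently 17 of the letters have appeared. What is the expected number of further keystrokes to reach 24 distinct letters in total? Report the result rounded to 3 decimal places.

From k distinct to k+1 distinct takes on average 40/(40-k) keystrokes.
Sum over k = 17,...,23: E = 40/23 + 40/22 + 40/21 + ... + 40/18 + 40/17 = 14.1425.

14.143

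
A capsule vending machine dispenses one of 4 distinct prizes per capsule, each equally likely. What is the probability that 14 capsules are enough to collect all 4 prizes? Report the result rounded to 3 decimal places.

0.929

By inclusion–exclusion over which prizes are missing,
P(all seen) = Σ_{j=0}^{4} (-1)^j C(4,j)((4-j)/4)^14
= 1.0000 - 0.0713 + 0.0004 - 0.0000 + 0.0000
= 0.9291.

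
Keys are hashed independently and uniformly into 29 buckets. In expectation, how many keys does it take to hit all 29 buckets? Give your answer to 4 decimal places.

After k distinct buckets have appeared, the next key gives a new one with probability (29-k)/29, so the expected wait for the (k+1)-th is 29/(29-k).
E[T] = 29/29 + 29/28 + 29/27 + ... + 29/2 + 29/1 = 29·H_{29}.
H_{29} = 3.96165, so E[T] = 114.88796.

114.8880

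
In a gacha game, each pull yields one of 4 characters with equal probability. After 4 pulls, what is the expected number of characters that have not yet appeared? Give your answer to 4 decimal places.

1.2656

For each character, P(unseen after 4) = (3/4)^4 = 0.31641.
By linearity of expectation, E[unseen] = 4·(3/4)^4 = 1.26563.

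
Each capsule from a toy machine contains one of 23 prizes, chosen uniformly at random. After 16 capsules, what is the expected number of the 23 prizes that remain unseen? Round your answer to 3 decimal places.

11.294

For each prize, P(unseen after 16) = (22/23)^16 = 0.4910.
By linearity of expectation, E[unseen] = 23·(22/23)^16 = 11.2939.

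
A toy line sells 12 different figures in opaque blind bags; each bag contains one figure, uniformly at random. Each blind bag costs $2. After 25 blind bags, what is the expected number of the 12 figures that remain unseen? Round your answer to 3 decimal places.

For each figure, P(unseen after 25) = (11/12)^25 = 0.1136.
By linearity of expectation, E[unseen] = 12·(11/12)^25 = 1.3629.

1.363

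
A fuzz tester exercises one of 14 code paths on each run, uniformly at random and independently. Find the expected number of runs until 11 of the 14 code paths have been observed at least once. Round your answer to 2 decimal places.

Going from k to k+1 distinct takes a geometric number of runs with mean 14/(14-k).
Sum over k = 0,...,10: E = 14/14 + 14/13 + 14/12 + ... + 14/5 + 14/4 = 19.855.

19.86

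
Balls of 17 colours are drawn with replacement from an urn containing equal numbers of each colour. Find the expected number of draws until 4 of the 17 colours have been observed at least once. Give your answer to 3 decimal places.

4.410

With k distinct colours already seen, the next new one arrives after an expected 17/(17-k) draws.
Sum over k = 0,...,3: E = 17/17 + 17/16 + 17/15 + 17/14 = 4.4101.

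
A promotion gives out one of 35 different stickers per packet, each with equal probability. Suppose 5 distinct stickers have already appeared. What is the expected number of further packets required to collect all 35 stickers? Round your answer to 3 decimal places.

The wait to go from k to k+1 distinct stickers is geometric with mean 35/(35-k).
Sum over k = 5,...,34: E = 35/30 + 35/29 + 35/28 + ... + 35/2 + 35/1 = 139.8245.

139.825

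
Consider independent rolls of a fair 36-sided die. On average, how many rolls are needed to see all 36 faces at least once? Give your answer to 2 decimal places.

150.28

Split into phases: going from k distinct to k+1 distinct takes on average 36/(36-k) rolls.
E[T] = 36/36 + 36/35 + 36/34 + ... + 36/2 + 36/1 = 36·H_{36}.
H_{36} = 4.175, so E[T] = 150.284.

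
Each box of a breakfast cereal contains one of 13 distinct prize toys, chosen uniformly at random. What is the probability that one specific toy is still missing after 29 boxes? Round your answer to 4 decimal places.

0.0982

Each box misses the fixed toy with probability (13-1)/13 = 12/13, independently.
P(still missing after 29) = (12/13)^29 = 0.09815.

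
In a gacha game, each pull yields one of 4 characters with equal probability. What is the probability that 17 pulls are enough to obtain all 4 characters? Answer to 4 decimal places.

By inclusion–exclusion over which characters are missing,
P(all seen) = Σ_{j=0}^{4} (-1)^j C(4,j)((4-j)/4)^17
= 1.00000 - 0.03007 + 0.00005 - 0.00000 + 0.00000
= 0.96998.

0.9700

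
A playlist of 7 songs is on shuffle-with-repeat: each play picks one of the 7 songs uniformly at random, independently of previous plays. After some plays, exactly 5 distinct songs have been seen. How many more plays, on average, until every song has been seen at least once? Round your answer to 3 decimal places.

From k distinct to k+1 distinct takes on average 7/(7-k) plays.
Sum over k = 5,...,6: E = 7/2 + 7/1 = 10.5000.

10.500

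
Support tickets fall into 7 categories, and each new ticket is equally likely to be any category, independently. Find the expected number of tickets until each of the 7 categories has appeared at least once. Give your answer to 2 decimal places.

18.15

The wait to go from k to k+1 distinct categories is geometric with mean 7/(7-k).
E[T] = 7/7 + 7/6 + 7/5 + ... + 7/2 + 7/1 = 7·H_{7}.
H_{7} = 2.593, so E[T] = 18.150.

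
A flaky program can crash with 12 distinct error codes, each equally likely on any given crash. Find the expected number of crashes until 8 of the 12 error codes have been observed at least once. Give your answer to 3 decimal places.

Going from k to k+1 distinct takes a geometric number of crashes with mean 12/(12-k).
Sum over k = 0,...,7: E = 12/12 + 12/11 + 12/10 + ... + 12/6 + 12/5 = 12.2385.

12.239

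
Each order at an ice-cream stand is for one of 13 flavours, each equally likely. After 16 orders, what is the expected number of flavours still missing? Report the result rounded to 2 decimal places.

3.61

For each flavour, P(unseen after 16) = (12/13)^16 = 0.278.
By linearity of expectation, E[unseen] = 13·(12/13)^16 = 3.612.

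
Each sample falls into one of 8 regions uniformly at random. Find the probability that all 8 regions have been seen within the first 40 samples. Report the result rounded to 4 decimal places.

Let A_i be the event that region i is missing after 40 samples. By inclusion–exclusion on the A_i,
P(all seen) = Σ_{j=0}^{8} (-1)^j C(8,j)((8-j)/8)^40
= 1.00000 - 0.03832 + 0.00028 - 0.00000 + 0.00000 - 0.00000 + 0.00000 - 0.00000 + 0.00000
= 0.96196.

0.9620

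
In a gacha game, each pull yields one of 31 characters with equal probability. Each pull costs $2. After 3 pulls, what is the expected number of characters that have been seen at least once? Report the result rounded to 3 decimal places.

2.904

For each character, P(seen in 3 pulls) = 1 - (30/31)^3 = 0.0937.
By linearity of expectation, E[distinct seen] = 31·(1 - (30/31)^3) = 2.9043.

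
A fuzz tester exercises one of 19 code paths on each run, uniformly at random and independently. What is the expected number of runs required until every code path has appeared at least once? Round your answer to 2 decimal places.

67.41

The wait to go from k to k+1 distinct code paths is geometric with mean 19/(19-k).
E[T] = 19/19 + 19/18 + 19/17 + ... + 19/2 + 19/1 = 19·H_{19}.
H_{19} = 3.548, so E[T] = 67.407.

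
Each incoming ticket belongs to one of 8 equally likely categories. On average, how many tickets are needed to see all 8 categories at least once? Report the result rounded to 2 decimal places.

The wait to go from k to k+1 distinct categories is geometric with mean 8/(8-k).
E[T] = 8/8 + 8/7 + 8/6 + ... + 8/2 + 8/1 = 8·H_{8}.
H_{8} = 2.718, so E[T] = 21.743.

21.74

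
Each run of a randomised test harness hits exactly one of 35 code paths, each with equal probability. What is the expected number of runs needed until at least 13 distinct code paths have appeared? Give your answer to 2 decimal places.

With k distinct code paths already seen, the next new one arrives after an expected 35/(35-k) runs.
Sum over k = 0,...,12: E = 35/35 + 35/34 + 35/33 + ... + 35/24 + 35/23 = 15.959.

15.96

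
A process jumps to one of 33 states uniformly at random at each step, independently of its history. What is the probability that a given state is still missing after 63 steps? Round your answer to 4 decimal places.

On each step the fixed state fails to appear with probability 32/33.
P(still missing after 63) = (32/33)^63 = 0.14390.

0.1439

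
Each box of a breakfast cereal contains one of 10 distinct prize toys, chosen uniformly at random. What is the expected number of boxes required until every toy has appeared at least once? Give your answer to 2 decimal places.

Split into phases: going from k distinct to k+1 distinct takes on average 10/(10-k) boxes.
E[T] = 10/10 + 10/9 + 10/8 + ... + 10/2 + 10/1 = 10·H_{10}.
H_{10} = 2.929, so E[T] = 29.290.

29.29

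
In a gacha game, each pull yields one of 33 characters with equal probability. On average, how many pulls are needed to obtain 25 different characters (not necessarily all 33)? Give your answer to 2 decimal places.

45.24

Going from k to k+1 distinct takes a geometric number of pulls with mean 33/(33-k).
Sum over k = 0,...,24: E = 33/33 + 33/32 + 33/31 + ... + 33/10 + 33/9 = 45.241.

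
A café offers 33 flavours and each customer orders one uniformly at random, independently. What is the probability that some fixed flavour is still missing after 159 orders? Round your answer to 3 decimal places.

0.008

Each order misses the fixed flavour with probability (33-1)/33 = 32/33, independently.
P(still missing after 159) = (32/33)^159 = 0.0075.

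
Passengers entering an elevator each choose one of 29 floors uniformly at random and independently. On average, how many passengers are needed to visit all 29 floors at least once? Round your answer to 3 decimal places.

After k distinct floors have appeared, the next passenger gives a new one with probability (29-k)/29, so the expected wait for the (k+1)-th is 29/(29-k).
E[T] = 29/29 + 29/28 + 29/27 + ... + 29/2 + 29/1 = 29·H_{29}.
H_{29} = 3.9617, so E[T] = 114.8880.

114.888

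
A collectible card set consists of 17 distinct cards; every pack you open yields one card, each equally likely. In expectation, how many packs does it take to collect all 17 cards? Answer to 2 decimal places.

Split into phases: going from k distinct to k+1 distinct takes on average 17/(17-k) packs.
E[T] = 17/17 + 17/16 + 17/15 + ... + 17/2 + 17/1 = 17·H_{17}.
H_{17} = 3.440, so E[T] = 58.472.

58.47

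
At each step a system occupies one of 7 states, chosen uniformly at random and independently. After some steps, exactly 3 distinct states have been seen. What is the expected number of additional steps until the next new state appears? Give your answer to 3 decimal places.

1.750

Each step yields a new state with probability (7-3)/7 = 4/7, so the wait is geometric with mean 7/4.
E = 7/4 = 1.7500.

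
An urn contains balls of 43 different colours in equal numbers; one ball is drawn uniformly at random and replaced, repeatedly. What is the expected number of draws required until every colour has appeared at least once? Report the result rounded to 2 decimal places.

187.05

The wait to go from k to k+1 distinct colours is geometric with mean 43/(43-k).
E[T] = 43/43 + 43/42 + 43/41 + ... + 43/2 + 43/1 = 43·H_{43}.
H_{43} = 4.350, so E[T] = 187.050.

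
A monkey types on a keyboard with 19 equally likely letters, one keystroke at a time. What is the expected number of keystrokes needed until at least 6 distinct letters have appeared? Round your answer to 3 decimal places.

Going from k to k+1 distinct takes a geometric number of keystrokes with mean 19/(19-k).
Sum over k = 0,...,5: E = 19/19 + 19/18 + 19/17 + 19/16 + 19/15 + 19/14 = 6.9845.

6.985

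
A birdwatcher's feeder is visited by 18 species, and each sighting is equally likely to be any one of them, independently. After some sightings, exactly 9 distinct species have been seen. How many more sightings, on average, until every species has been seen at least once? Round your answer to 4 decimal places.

50.9214

The wait to go from k to k+1 distinct species is geometric with mean 18/(18-k).
Sum over k = 9,...,17: E = 18/9 + 18/8 + 18/7 + ... + 18/2 + 18/1 = 50.92143.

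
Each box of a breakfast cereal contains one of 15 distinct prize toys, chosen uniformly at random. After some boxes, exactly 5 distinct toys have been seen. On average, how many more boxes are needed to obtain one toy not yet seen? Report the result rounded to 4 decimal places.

1.5000

Each box yields a new toy with probability (15-5)/15 = 10/15, so the wait is geometric with mean 15/10.
E = 15/10 = 1.50000.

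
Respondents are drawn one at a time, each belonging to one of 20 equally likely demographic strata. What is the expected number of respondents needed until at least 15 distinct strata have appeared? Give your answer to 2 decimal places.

26.29

With k distinct strata already seen, the next new one arrives after an expected 20/(20-k) respondents.
Sum over k = 0,...,14: E = 20/20 + 20/19 + 20/18 + ... + 20/7 + 20/6 = 26.288.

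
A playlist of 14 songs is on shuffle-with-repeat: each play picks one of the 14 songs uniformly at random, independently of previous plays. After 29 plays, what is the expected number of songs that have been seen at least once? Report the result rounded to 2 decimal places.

12.37

For each song, P(seen in 29 plays) = 1 - (13/14)^29 = 0.883.
By linearity of expectation, E[distinct seen] = 14·(1 - (13/14)^29) = 12.368.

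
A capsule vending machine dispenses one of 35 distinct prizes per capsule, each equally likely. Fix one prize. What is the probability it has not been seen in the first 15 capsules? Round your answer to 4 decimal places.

0.6474

On each capsule the fixed prize fails to appear with probability 34/35.
P(still missing after 15) = (34/35)^15 = 0.64739.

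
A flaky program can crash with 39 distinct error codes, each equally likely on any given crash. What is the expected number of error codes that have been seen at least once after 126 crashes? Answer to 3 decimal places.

37.522

For each error code, P(seen in 126 crashes) = 1 - (38/39)^126 = 0.9621.
By linearity of expectation, E[distinct seen] = 39·(1 - (38/39)^126) = 37.5221.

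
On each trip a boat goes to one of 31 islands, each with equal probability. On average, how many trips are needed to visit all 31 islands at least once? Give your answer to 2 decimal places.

After k distinct islands have appeared, the next trip gives a new one with probability (31-k)/31, so the expected wait for the (k+1)-th is 31/(31-k).
E[T] = 31/31 + 31/30 + 31/29 + ... + 31/2 + 31/1 = 31·H_{31}.
H_{31} = 4.027, so E[T] = 124.845.

124.84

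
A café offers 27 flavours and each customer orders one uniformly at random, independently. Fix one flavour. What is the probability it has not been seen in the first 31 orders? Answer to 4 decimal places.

0.3104

On each order the fixed flavour fails to appear with probability 26/27.
P(still missing after 31) = (26/27)^31 = 0.31038.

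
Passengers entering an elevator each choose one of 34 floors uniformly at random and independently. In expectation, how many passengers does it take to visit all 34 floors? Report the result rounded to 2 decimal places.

The wait to go from k to k+1 distinct floors is geometric with mean 34/(34-k).
E[T] = 34/34 + 34/33 + 34/32 + ... + 34/2 + 34/1 = 34·H_{34}.
H_{34} = 4.118, so E[T] = 140.019.

140.02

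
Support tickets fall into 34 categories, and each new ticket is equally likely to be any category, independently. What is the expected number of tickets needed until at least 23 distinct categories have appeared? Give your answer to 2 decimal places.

37.34

Going from k to k+1 distinct takes a geometric number of tickets with mean 34/(34-k).
Sum over k = 0,...,22: E = 34/34 + 34/33 + 34/32 + ... + 34/13 + 34/12 = 37.343.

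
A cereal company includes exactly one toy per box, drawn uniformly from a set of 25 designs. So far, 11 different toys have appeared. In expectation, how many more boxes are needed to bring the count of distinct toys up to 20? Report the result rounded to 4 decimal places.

24.2057

From k distinct to k+1 distinct takes on average 25/(25-k) boxes.
Sum over k = 11,...,19: E = 25/14 + 25/13 + 25/12 + ... + 25/7 + 25/6 = 24.20572.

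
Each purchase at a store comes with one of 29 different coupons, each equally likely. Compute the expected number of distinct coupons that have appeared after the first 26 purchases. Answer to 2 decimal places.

For each coupon, P(seen in 26 purchases) = 1 - (28/29)^26 = 0.598.
By linearity of expectation, E[distinct seen] = 29·(1 - (28/29)^26) = 17.354.

17.35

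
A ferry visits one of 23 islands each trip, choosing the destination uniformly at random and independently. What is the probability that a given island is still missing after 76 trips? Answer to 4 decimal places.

0.0341

Each trip misses the fixed island with probability (23-1)/23 = 22/23, independently.
P(still missing after 76) = (22/23)^76 = 0.03410.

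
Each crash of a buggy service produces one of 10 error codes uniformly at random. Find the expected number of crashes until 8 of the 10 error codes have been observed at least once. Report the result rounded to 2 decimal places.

Going from k to k+1 distinct takes a geometric number of crashes with mean 10/(10-k).
Sum over k = 0,...,7: E = 10/10 + 10/9 + 10/8 + ... + 10/4 + 10/3 = 14.290.

14.29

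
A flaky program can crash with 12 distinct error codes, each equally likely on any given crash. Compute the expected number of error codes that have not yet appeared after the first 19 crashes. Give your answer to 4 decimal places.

For each error code, P(unseen after 19) = (11/12)^19 = 0.19143.
By linearity of expectation, E[unseen] = 12·(11/12)^19 = 2.29720.

2.2972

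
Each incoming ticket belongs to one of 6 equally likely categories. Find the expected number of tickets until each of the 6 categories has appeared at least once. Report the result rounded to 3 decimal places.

The wait to go from k to k+1 distinct categories is geometric with mean 6/(6-k).
E[T] = 6/6 + 6/5 + 6/4 + 6/3 + 6/2 + 6/1 = 6·H_{6}.
H_{6} = 2.4500, so E[T] = 14.7000.

14.700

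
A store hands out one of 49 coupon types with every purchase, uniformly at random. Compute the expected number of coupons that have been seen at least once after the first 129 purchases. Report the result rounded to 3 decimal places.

45.572

For each coupon, P(seen in 129 purchases) = 1 - (48/49)^129 = 0.9300.
By linearity of expectation, E[distinct seen] = 49·(1 - (48/49)^129) = 45.5722.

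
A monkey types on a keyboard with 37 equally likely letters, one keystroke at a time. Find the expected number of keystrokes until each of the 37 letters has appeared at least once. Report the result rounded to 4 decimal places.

Split into phases: going from k distinct to k+1 distinct takes on average 37/(37-k) keystrokes.
E[T] = 37/37 + 37/36 + 37/35 + ... + 37/2 + 37/1 = 37·H_{37}.
H_{37} = 4.20159, so E[T] = 155.45869.

155.4587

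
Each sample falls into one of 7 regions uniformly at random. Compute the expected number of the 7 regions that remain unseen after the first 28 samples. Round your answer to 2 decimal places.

0.09

For each region, P(unseen after 28) = (6/7)^28 = 0.013.
By linearity of expectation, E[unseen] = 7·(6/7)^28 = 0.093.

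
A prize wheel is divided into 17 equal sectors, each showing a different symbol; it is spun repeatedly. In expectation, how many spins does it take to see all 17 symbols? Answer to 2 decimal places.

After k distinct symbols have appeared, the next spin gives a new one with probability (17-k)/17, so the expected wait for the (k+1)-th is 17/(17-k).
E[T] = 17/17 + 17/16 + 17/15 + ... + 17/2 + 17/1 = 17·H_{17}.
H_{17} = 3.440, so E[T] = 58.472.

58.47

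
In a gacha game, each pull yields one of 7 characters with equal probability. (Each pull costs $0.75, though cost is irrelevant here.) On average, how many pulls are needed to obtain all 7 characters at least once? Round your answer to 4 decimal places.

Split into phases: going from k distinct to k+1 distinct takes on average 7/(7-k) pulls.
E[T] = 7/7 + 7/6 + 7/5 + ... + 7/2 + 7/1 = 7·H_{7}.
H_{7} = 2.59286, so E[T] = 18.15000.

18.1500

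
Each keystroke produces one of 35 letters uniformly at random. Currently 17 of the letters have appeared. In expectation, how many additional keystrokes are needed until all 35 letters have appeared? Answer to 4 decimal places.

From k distinct to k+1 distinct takes on average 35/(35-k) keystrokes.
Sum over k = 17,...,34: E = 35/18 + 35/17 + 35/16 + ... + 35/2 + 35/1 = 122.32878.

122.3288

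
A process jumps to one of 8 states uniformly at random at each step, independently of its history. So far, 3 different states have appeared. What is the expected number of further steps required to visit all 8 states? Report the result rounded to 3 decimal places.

From k distinct to k+1 distinct takes on average 8/(8-k) steps.
Sum over k = 3,...,7: E = 8/5 + 8/4 + 8/3 + 8/2 + 8/1 = 18.2667.

18.267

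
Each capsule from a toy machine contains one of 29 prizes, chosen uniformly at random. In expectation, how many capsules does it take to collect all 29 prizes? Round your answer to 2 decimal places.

114.89

Split into phases: going from k distinct to k+1 distinct takes on average 29/(29-k) capsules.
E[T] = 29/29 + 29/28 + 29/27 + ... + 29/2 + 29/1 = 29·H_{29}.
H_{29} = 3.962, so E[T] = 114.888.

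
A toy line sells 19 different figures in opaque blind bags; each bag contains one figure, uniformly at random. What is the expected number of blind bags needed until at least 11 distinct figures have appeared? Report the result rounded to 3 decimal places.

Going from k to k+1 distinct takes a geometric number of blind bags with mean 19/(19-k).
Sum over k = 0,...,10: E = 19/19 + 19/18 + 19/17 + ... + 19/10 + 19/9 = 15.7678.

15.768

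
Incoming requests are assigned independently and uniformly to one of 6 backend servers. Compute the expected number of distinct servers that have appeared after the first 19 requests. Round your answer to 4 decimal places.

5.8122

For each server, P(seen in 19 requests) = 1 - (5/6)^19 = 0.96870.
By linearity of expectation, E[distinct seen] = 6·(1 - (5/6)^19) = 5.81219.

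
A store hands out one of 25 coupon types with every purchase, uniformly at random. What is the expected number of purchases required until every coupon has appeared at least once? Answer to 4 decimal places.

95.3990

Split into phases: going from k distinct to k+1 distinct takes on average 25/(25-k) purchases.
E[T] = 25/25 + 25/24 + 25/23 + ... + 25/2 + 25/1 = 25·H_{25}.
H_{25} = 3.81596, so E[T] = 95.39895.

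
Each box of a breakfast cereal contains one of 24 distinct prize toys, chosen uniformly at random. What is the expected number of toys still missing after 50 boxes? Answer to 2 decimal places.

For each toy, P(unseen after 50) = (23/24)^50 = 0.119.
By linearity of expectation, E[unseen] = 24·(23/24)^50 = 2.858.

2.86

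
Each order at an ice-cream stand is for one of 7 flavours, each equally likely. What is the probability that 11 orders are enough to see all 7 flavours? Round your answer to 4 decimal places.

By inclusion–exclusion over which flavours are missing,
P(all seen) = Σ_{j=0}^{7} (-1)^j C(7,j)((7-j)/7)^11
= 1.00000 - 1.28435 + 0.51857 - 0.07424 + 0.00314 - 0.00002 + 0.00000 - 0.00000
= 0.16310.

0.1631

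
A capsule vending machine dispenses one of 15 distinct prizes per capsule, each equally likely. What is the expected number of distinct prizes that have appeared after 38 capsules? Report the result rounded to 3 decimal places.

For each prize, P(seen in 38 capsules) = 1 - (14/15)^38 = 0.9273.
By linearity of expectation, E[distinct seen] = 15·(1 - (14/15)^38) = 13.9098.

13.910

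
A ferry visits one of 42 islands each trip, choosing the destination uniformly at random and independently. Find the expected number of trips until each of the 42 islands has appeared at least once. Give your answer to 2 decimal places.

After k distinct islands have appeared, the next trip gives a new one with probability (42-k)/42, so the expected wait for the (k+1)-th is 42/(42-k).
E[T] = 42/42 + 42/41 + 42/40 + ... + 42/2 + 42/1 = 42·H_{42}.
H_{42} = 4.327, so E[T] = 181.723.

181.72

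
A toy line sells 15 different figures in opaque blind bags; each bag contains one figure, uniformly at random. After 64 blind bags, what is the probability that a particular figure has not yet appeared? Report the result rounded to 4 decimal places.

0.0121

Each blind bag misses the fixed figure with probability (15-1)/15 = 14/15, independently.
P(still missing after 64) = (14/15)^64 = 0.01209.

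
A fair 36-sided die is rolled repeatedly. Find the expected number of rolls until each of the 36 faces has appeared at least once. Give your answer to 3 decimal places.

Split into phases: going from k distinct to k+1 distinct takes on average 36/(36-k) rolls.
E[T] = 36/36 + 36/35 + 36/34 + ... + 36/2 + 36/1 = 36·H_{36}.
H_{36} = 4.1746, so E[T] = 150.2841.

150.284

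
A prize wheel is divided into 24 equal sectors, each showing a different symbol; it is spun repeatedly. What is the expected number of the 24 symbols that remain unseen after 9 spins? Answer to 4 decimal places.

For each symbol, P(unseen after 9) = (23/24)^9 = 0.68179.
By linearity of expectation, E[unseen] = 24·(23/24)^9 = 16.36291.

16.3629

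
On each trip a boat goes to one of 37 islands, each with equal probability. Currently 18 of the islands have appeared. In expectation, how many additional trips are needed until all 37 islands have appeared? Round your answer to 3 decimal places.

From k distinct to k+1 distinct takes on average 37/(37-k) trips.
Sum over k = 18,...,36: E = 37/19 + 37/18 + 37/17 + ... + 37/2 + 37/1 = 131.2664.

131.266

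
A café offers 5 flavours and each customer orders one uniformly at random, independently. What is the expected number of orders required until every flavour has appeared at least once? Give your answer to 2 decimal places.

After k distinct flavours have appeared, the next order gives a new one with probability (5-k)/5, so the expected wait for the (k+1)-th is 5/(5-k).
E[T] = 5/5 + 5/4 + 5/3 + 5/2 + 5/1 = 5·H_{5}.
H_{5} = 2.283, so E[T] = 11.417.

11.42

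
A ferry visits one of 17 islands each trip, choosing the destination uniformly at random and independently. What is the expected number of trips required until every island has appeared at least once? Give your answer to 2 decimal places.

The wait to go from k to k+1 distinct islands is geometric with mean 17/(17-k).
E[T] = 17/17 + 17/16 + 17/15 + ... + 17/2 + 17/1 = 17·H_{17}.
H_{17} = 3.440, so E[T] = 58.472.

58.47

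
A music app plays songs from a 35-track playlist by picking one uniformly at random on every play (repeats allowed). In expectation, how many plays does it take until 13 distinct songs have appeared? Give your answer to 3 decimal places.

With k distinct songs already seen, the next new one arrives after an expected 35/(35-k) plays.
Sum over k = 0,...,12: E = 35/35 + 35/34 + 35/33 + ... + 35/24 + 35/23 = 15.9589.

15.959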